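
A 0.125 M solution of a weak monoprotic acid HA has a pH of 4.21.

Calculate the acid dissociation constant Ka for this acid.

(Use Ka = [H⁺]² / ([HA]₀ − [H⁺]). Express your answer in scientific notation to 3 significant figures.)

[H⁺] = 10^(−pH) = 10^(−4.21) = 6.166e-05 M. For HA ⇌ H⁺ + A⁻, Ka = [H⁺][A⁻]/[HA] = [H⁺]² / ([HA]₀ − [H⁺]) = (6.166e-05)² / (0.125 − 6.166e-05) = 3.04e-08.

K_a = 3.04e-08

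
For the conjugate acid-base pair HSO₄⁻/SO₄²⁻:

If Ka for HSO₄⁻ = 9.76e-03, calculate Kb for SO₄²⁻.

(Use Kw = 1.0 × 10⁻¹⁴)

For a conjugate pair Ka × Kb = Kw, so Kb = Kw/Ka = 1.0 × 10⁻¹⁴ / 9.76e-03 = 1.02e-12.

K_b = 1.02e-12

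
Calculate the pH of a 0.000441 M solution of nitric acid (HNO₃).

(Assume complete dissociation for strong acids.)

[H⁺] = 0.000441 M for strong acid. pH = -log[H⁺] = -log(0.000441)

pH = 3.36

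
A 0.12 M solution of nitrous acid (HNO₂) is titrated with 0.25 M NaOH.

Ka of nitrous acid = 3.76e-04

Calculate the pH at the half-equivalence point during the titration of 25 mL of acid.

At half-equivalence [HA] = [A⁻], so Henderson-Hasselbalch gives pH = pKa = -log(3.76e-04) = 3.42.

pH = pKa = 3.42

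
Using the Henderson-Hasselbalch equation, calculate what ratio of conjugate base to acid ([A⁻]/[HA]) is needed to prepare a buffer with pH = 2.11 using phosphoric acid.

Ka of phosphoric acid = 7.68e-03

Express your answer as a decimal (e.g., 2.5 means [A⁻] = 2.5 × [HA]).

pKa = -log(7.68e-03) = 2.1146. pH = pKa + log([A⁻]/[HA]), so log([A⁻]/[HA]) = pH − pKa = 2.11 − 2.1146 = -0.0046. [A⁻]/[HA] = 10^(-0.0046) = 0.989

[A⁻]/[HA] = 0.989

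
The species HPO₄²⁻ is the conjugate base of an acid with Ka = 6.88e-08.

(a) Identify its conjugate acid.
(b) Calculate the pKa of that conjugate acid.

(a) The conjugate acid is formed by adding one H⁺ to HPO₄²⁻, giving H₂PO₄⁻. (b) pKa = -log(Ka) = -log(6.88e-08) = 7.16.

Conjugate acid: H₂PO₄⁻; pK_a = 7.16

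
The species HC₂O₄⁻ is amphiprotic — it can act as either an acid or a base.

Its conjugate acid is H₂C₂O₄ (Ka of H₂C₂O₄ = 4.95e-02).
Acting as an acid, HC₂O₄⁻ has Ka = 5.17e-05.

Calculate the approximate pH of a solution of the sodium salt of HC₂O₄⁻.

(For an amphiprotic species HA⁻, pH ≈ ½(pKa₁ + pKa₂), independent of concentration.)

pKa₁ = -log(4.95e-02) = 1.31; pKa₂ = -log(5.17e-05) = 4.29. For an amphiprotic species, pH ≈ ½(pKa₁ + pKa₂) = ½(1.31 + 4.29) = 2.80.

pH = 2.80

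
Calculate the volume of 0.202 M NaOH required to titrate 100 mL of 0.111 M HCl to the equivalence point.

At equivalence: moles acid = moles base. moles HCl = 0.111 × 100/1000 = 0.0111 mol. V_base = moles / 0.202 × 1000 = 55.0 mL.

V_{base} = 55.0 mL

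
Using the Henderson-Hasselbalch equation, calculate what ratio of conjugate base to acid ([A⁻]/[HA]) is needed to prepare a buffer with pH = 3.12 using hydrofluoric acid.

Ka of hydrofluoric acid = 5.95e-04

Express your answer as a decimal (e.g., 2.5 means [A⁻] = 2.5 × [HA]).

pKa = -log(5.95e-04) = 3.2255. pH = pKa + log([A⁻]/[HA]), so log([A⁻]/[HA]) = pH − pKa = 3.12 − 3.2255 = -0.1055. [A⁻]/[HA] = 10^(-0.1055) = 0.784

[A⁻]/[HA] = 0.784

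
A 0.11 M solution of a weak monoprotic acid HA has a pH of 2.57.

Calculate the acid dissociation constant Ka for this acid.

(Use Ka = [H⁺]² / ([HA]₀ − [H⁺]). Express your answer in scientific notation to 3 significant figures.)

[H⁺] = 10^(−pH) = 10^(−2.57) = 2.692e-03 M. For HA ⇌ H⁺ + A⁻, Ka = [H⁺][A⁻]/[HA] = [H⁺]² / ([HA]₀ − [H⁺]) = (2.692e-03)² / (0.11 − 2.692e-03) = 6.75e-05.

K_a = 6.75e-05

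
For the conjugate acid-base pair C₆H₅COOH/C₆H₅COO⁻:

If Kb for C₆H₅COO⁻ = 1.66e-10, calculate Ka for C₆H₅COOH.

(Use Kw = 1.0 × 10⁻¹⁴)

For a conjugate pair Ka × Kb = Kw, so Ka = Kw/Kb = 1.0 × 10⁻¹⁴ / 1.66e-10 = 6.02e-05.

K_a = 6.02e-05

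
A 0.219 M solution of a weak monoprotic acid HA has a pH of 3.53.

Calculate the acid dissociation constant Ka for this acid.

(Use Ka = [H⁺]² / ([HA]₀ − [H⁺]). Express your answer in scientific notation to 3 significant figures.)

[H⁺] = 10^(−pH) = 10^(−3.53) = 2.951e-04 M. For HA ⇌ H⁺ + A⁻, Ka = [H⁺][A⁻]/[HA] = [H⁺]² / ([HA]₀ − [H⁺]) = (2.951e-04)² / (0.219 − 2.951e-04) = 3.98e-07.

K_a = 3.98e-07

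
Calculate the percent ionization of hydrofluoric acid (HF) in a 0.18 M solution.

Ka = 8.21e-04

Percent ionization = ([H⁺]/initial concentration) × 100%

Using Ka equilibrium: x² + Ka×x - Ka×C = 0. Solving: [H⁺] = 1.1753e-02. Percent = (1.1753e-02/0.18) × 100

Percent ionization = 6.53%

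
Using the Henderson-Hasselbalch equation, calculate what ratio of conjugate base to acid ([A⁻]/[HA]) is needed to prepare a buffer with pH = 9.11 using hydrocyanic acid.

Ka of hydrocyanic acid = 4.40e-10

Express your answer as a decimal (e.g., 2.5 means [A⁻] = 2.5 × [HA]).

pKa = -log(4.40e-10) = 9.3565. pH = pKa + log([A⁻]/[HA]), so log([A⁻]/[HA]) = pH − pKa = 9.11 − 9.3565 = -0.2465. [A⁻]/[HA] = 10^(-0.2465) = 0.567

[A⁻]/[HA] = 0.567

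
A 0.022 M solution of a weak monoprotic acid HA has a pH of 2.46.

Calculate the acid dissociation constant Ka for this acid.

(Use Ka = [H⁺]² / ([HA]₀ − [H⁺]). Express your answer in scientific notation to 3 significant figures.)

[H⁺] = 10^(−pH) = 10^(−2.46) = 3.467e-03 M. For HA ⇌ H⁺ + A⁻, Ka = [H⁺][A⁻]/[HA] = [H⁺]² / ([HA]₀ − [H⁺]) = (3.467e-03)² / (0.022 − 3.467e-03) = 6.49e-04.

K_a = 6.49e-04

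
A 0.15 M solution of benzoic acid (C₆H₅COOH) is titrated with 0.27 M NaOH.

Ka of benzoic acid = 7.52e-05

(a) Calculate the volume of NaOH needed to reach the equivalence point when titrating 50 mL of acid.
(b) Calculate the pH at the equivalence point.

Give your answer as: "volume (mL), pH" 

moles acid = 0.15 × 50/1000 = 0.0075 mol; V_base = moles/0.27 × 1000 = 27.8 mL. At equivalence only the conjugate base is present: [A⁻] = 0.0075/0.078 = 9.6429e-02 M. Kb = Kw/Ka = 1.33e-10; [OH⁻] = √(Kb × [A⁻]) = 3.5809e-06; pOH = 5.45; pH = 14 - pOH = 8.55.

V = 27.8 mL, pH = 8.55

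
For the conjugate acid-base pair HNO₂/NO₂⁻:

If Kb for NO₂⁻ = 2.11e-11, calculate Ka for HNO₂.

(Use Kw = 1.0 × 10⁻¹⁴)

For a conjugate pair Ka × Kb = Kw, so Ka = Kw/Kb = 1.0 × 10⁻¹⁴ / 2.11e-11 = 4.74e-04.

K_a = 4.74e-04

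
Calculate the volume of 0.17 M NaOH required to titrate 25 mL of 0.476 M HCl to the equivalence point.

At equivalence: moles acid = moles base. moles HCl = 0.476 × 25/1000 = 0.0119 mol. V_base = moles / 0.17 × 1000 = 70.0 mL.

V_{base} = 70.0 mL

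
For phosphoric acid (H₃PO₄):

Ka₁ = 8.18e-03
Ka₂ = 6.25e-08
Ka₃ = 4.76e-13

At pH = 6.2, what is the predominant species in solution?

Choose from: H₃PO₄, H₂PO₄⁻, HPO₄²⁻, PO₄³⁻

pKa₁ = 2.09, pKa₂ = 7.20, pKa₃ = 12.32. For a polyprotic acid the predominant species crosses at each pKa: below pKa_n the protonated form dominates, above it the deprotonated form does. At pH = 6.2, the predominant species is H₂PO₄⁻.

H₂PO₄⁻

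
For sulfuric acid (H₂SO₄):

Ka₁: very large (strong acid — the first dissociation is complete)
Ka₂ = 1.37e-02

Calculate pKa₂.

pKa₂ = -log(Ka₂) = -log(1.37e-02) = 1.86.

pK_{a2} = 1.86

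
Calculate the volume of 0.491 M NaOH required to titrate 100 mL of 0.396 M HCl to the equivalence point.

At equivalence: moles acid = moles base. moles HCl = 0.396 × 100/1000 = 0.0396 mol. V_base = moles / 0.491 × 1000 = 80.7 mL.

V_{base} = 80.7 mL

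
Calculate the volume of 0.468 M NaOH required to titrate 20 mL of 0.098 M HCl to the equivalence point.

At equivalence: moles acid = moles base. moles HCl = 0.098 × 20/1000 = 0.00196 mol. V_base = moles / 0.468 × 1000 = 4.2 mL.

V_{base} = 4.2 mL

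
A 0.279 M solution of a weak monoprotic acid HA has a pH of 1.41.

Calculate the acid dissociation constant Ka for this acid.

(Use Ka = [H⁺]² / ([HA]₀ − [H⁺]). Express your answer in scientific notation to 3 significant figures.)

[H⁺] = 10^(−pH) = 10^(−1.41) = 3.890e-02 M. For HA ⇌ H⁺ + A⁻, Ka = [H⁺][A⁻]/[HA] = [H⁺]² / ([HA]₀ − [H⁺]) = (3.890e-02)² / (0.279 − 3.890e-02) = 6.30e-03.

K_a = 6.30e-03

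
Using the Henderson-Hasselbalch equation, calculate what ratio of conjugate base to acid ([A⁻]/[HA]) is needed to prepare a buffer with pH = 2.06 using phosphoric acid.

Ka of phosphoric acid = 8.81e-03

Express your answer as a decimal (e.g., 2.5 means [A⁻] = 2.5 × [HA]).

pKa = -log(8.81e-03) = 2.0550. pH = pKa + log([A⁻]/[HA]), so log([A⁻]/[HA]) = pH − pKa = 2.06 − 2.0550 = 0.0050. [A⁻]/[HA] = 10^(0.0050) = 1.01

[A⁻]/[HA] = 1.01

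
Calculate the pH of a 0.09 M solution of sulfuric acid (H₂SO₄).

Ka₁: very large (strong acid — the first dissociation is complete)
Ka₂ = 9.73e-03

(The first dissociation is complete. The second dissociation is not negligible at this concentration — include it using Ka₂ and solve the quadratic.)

First dissociation is complete: [H⁺]₀ = [HSO₄⁻]₀ = C = 0.09 M. Second dissociation HSO₄⁻ ⇌ H⁺ + SO₄²⁻: let x = [SO₄²⁻]. Ka₂ = (C + x)·x / (C − x) = 9.73e-03 → x² + (C + Ka₂)·x − Ka₂·C = 0 → x² + 0.09973·x − 8.757e-04 = 0. x = (−0.09973 + √(0.09973² + 4 × 8.757e-04)) / 2 = 8.1196e-03 M. [H⁺] = C + x = 0.09 + 8.1196e-03 = 9.8120e-02 M. pH = -log(9.8120e-02) = 1.01.

pH = 1.01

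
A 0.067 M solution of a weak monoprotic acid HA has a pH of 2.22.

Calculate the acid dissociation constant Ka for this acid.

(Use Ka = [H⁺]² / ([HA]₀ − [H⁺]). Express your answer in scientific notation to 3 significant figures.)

[H⁺] = 10^(−pH) = 10^(−2.22) = 6.026e-03 M. For HA ⇌ H⁺ + A⁻, Ka = [H⁺][A⁻]/[HA] = [H⁺]² / ([HA]₀ − [H⁺]) = (6.026e-03)² / (0.067 − 6.026e-03) = 5.95e-04.

K_a = 5.95e-04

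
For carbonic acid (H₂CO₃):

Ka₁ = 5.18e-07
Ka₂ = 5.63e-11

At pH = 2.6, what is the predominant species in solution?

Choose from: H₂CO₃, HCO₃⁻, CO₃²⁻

pKa₁ = 6.29, pKa₂ = 10.25. For a polyprotic acid the predominant species crosses at each pKa: below pKa_n the protonated form dominates, above it the deprotonated form does. At pH = 2.6, the predominant species is H₂CO₃.

H₂CO₃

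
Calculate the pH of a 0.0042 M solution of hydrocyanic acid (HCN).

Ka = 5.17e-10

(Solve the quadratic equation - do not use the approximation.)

x² + Ka×x - Ka×C = 0. Using quadratic formula: [H⁺] = 1.4733e-06

pH = 5.83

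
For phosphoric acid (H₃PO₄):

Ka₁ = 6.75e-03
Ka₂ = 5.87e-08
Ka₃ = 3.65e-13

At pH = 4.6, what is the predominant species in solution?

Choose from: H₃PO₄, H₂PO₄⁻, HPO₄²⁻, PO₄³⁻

pKa₁ = 2.17, pKa₂ = 7.23, pKa₃ = 12.44. For a polyprotic acid the predominant species crosses at each pKa: below pKa_n the protonated form dominates, above it the deprotonated form does. At pH = 4.6, the predominant species is H₂PO₄⁻.

H₂PO₄⁻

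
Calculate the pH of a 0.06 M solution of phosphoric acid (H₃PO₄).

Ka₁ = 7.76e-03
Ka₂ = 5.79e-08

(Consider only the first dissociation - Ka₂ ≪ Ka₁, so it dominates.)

First dissociation dominates. From Ka₁ = [H⁺][HA⁻]/[H₂A], x² + Ka₁·x − Ka₁·C = 0 with C = 0.06 M and Ka₁ = 7.76e-03. Solving: [H⁺] = (−Ka₁ + √(Ka₁² + 4·Ka₁·C)) / 2 = 1.8044e-02 M. pH = -log(1.8044e-02) = 1.74.

pH = 1.74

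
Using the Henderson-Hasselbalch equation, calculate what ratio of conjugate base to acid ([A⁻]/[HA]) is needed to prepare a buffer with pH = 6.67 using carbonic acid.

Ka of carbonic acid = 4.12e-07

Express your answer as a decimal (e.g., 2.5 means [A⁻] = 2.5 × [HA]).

pKa = -log(4.12e-07) = 6.3851. pH = pKa + log([A⁻]/[HA]), so log([A⁻]/[HA]) = pH − pKa = 6.67 − 6.3851 = 0.2849. [A⁻]/[HA] = 10^(0.2849) = 1.93

[A⁻]/[HA] = 1.93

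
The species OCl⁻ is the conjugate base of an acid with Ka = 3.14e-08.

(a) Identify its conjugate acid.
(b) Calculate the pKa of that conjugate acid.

(a) The conjugate acid is formed by adding one H⁺ to OCl⁻, giving HOCl. (b) pKa = -log(Ka) = -log(3.14e-08) = 7.50.

Conjugate acid: HOCl; pK_a = 7.50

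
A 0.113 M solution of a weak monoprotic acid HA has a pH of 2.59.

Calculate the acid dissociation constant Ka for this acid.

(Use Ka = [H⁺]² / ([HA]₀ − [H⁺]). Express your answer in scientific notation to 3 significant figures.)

[H⁺] = 10^(−pH) = 10^(−2.59) = 2.570e-03 M. For HA ⇌ H⁺ + A⁻, Ka = [H⁺][A⁻]/[HA] = [H⁺]² / ([HA]₀ − [H⁺]) = (2.570e-03)² / (0.113 − 2.570e-03) = 5.98e-05.

K_a = 5.98e-05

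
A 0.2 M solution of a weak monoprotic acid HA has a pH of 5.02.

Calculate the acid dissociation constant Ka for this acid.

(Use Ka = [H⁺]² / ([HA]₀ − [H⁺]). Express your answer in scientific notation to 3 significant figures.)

[H⁺] = 10^(−pH) = 10^(−5.02) = 9.550e-06 M. For HA ⇌ H⁺ + A⁻, Ka = [H⁺][A⁻]/[HA] = [H⁺]² / ([HA]₀ − [H⁺]) = (9.550e-06)² / (0.2 − 9.550e-06) = 4.56e-10.

K_a = 4.56e-10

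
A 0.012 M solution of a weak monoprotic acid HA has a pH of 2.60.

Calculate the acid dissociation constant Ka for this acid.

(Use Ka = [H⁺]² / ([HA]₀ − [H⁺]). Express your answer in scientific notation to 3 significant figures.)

[H⁺] = 10^(−pH) = 10^(−2.60) = 2.512e-03 M. For HA ⇌ H⁺ + A⁻, Ka = [H⁺][A⁻]/[HA] = [H⁺]² / ([HA]₀ − [H⁺]) = (2.512e-03)² / (0.012 − 2.512e-03) = 6.65e-04.

K_a = 6.65e-04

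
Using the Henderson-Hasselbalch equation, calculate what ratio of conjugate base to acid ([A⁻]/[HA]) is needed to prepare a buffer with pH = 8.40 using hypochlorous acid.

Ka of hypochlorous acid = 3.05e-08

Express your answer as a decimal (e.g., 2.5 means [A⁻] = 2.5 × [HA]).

pKa = -log(3.05e-08) = 7.5157. pH = pKa + log([A⁻]/[HA]), so log([A⁻]/[HA]) = pH − pKa = 8.40 − 7.5157 = 0.8843. [A⁻]/[HA] = 10^(0.8843) = 7.66

[A⁻]/[HA] = 7.66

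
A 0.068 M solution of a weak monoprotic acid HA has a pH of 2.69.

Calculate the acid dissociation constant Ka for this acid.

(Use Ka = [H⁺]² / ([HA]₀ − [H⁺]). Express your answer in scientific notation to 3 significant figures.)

[H⁺] = 10^(−pH) = 10^(−2.69) = 2.042e-03 M. For HA ⇌ H⁺ + A⁻, Ka = [H⁺][A⁻]/[HA] = [H⁺]² / ([HA]₀ − [H⁺]) = (2.042e-03)² / (0.068 − 2.042e-03) = 6.32e-05.

K_a = 6.32e-05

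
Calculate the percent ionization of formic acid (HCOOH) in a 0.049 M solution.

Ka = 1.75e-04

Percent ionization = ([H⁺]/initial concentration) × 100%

Using Ka equilibrium: x² + Ka×x - Ka×C = 0. Solving: [H⁺] = 2.8421e-03. Percent = (2.8421e-03/0.049) × 100

Percent ionization = 5.8%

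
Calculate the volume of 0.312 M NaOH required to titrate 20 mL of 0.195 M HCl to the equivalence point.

At equivalence: moles acid = moles base. moles HCl = 0.195 × 20/1000 = 0.0039 mol. V_base = moles / 0.312 × 1000 = 12.5 mL.

V_{base} = 12.5 mL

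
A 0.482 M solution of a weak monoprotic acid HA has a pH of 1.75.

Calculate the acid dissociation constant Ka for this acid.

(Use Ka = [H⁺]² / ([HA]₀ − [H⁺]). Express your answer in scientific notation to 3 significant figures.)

[H⁺] = 10^(−pH) = 10^(−1.75) = 1.778e-02 M. For HA ⇌ H⁺ + A⁻, Ka = [H⁺][A⁻]/[HA] = [H⁺]² / ([HA]₀ − [H⁺]) = (1.778e-02)² / (0.482 − 1.778e-02) = 6.81e-04.

K_a = 6.81e-04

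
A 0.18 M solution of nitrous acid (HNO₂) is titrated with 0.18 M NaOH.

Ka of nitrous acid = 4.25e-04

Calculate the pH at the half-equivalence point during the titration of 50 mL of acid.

At half-equivalence [HA] = [A⁻], so Henderson-Hasselbalch gives pH = pKa = -log(4.25e-04) = 3.37.

pH = pKa = 3.37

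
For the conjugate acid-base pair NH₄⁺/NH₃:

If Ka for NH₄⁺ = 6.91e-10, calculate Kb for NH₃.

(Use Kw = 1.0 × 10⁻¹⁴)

For a conjugate pair Ka × Kb = Kw, so Kb = Kw/Ka = 1.0 × 10⁻¹⁴ / 6.91e-10 = 1.45e-05.

K_b = 1.45e-05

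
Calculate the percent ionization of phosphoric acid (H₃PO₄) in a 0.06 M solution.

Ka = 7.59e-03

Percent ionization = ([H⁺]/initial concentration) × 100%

Using Ka equilibrium: x² + Ka×x - Ka×C = 0. Solving: [H⁺] = 1.7880e-02. Percent = (1.7880e-02/0.06) × 100

Percent ionization = 29.8%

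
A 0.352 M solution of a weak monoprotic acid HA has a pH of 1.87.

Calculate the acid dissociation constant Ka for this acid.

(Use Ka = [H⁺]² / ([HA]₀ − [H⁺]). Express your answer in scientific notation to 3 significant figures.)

[H⁺] = 10^(−pH) = 10^(−1.87) = 1.349e-02 M. For HA ⇌ H⁺ + A⁻, Ka = [H⁺][A⁻]/[HA] = [H⁺]² / ([HA]₀ − [H⁺]) = (1.349e-02)² / (0.352 − 1.349e-02) = 5.38e-04.

K_a = 5.38e-04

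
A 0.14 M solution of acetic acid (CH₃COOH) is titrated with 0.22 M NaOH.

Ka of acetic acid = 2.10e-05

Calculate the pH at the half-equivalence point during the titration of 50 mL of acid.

At half-equivalence [HA] = [A⁻], so Henderson-Hasselbalch gives pH = pKa = -log(2.10e-05) = 4.68.

pH = pKa = 4.68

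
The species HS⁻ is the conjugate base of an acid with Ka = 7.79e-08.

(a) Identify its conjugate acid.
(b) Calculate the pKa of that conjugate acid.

(a) The conjugate acid is formed by adding one H⁺ to HS⁻, giving H₂S. (b) pKa = -log(Ka) = -log(7.79e-08) = 7.11.

Conjugate acid: H₂S; pK_a = 7.11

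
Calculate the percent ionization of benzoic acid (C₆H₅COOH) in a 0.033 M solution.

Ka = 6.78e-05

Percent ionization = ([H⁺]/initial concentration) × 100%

Using Ka equilibrium: x² + Ka×x - Ka×C = 0. Solving: [H⁺] = 1.4623e-03. Percent = (1.4623e-03/0.033) × 100

Percent ionization = 4.43%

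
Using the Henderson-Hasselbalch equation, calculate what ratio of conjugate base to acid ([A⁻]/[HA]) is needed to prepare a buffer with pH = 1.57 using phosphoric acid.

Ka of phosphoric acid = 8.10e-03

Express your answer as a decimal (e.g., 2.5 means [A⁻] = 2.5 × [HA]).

pKa = -log(8.10e-03) = 2.0915. pH = pKa + log([A⁻]/[HA]), so log([A⁻]/[HA]) = pH − pKa = 1.57 − 2.0915 = -0.5215. [A⁻]/[HA] = 10^(-0.5215) = 0.301

[A⁻]/[HA] = 0.301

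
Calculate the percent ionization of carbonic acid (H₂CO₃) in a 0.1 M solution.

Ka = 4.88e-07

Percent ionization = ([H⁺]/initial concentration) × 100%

Using Ka equilibrium: x² + Ka×x - Ka×C = 0. Solving: [H⁺] = 2.2066e-04. Percent = (2.2066e-04/0.1) × 100

Percent ionization = 0.221%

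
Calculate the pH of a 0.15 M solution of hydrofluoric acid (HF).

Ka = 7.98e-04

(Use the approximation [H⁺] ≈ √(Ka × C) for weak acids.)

[H⁺] = √(Ka × C) = √(7.98e-04 × 0.15) = 1.0941e-02. pH = -log(1.0941e-02)

pH = 1.96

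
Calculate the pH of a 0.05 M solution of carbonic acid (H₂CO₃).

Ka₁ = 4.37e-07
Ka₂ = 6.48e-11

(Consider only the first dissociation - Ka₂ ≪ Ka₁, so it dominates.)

First dissociation dominates. From Ka₁ = [H⁺][HA⁻]/[H₂A], x² + Ka₁·x − Ka₁·C = 0 with C = 0.05 M and Ka₁ = 4.37e-07. Solving: [H⁺] = (−Ka₁ + √(Ka₁² + 4·Ka₁·C)) / 2 = 1.4760e-04 M. pH = -log(1.4760e-04) = 3.83.

pH = 3.83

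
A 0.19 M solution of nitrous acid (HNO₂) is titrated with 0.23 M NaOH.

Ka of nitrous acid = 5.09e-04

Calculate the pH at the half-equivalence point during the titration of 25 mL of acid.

At half-equivalence [HA] = [A⁻], so Henderson-Hasselbalch gives pH = pKa = -log(5.09e-04) = 3.29.

pH = pKa = 3.29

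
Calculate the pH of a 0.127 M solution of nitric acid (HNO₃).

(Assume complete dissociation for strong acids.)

[H⁺] = 0.127 M for strong acid. pH = -log[H⁺] = -log(0.127)

pH = 0.90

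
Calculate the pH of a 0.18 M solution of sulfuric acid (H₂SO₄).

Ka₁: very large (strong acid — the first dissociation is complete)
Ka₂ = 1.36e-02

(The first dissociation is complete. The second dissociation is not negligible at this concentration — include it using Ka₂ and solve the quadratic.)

First dissociation is complete: [H⁺]₀ = [HSO₄⁻]₀ = C = 0.18 M. Second dissociation HSO₄⁻ ⇌ H⁺ + SO₄²⁻: let x = [SO₄²⁻]. Ka₂ = (C + x)·x / (C − x) = 1.36e-02 → x² + (C + Ka₂)·x − Ka₂·C = 0 → x² + 0.19360·x − 2.448e-03 = 0. x = (−0.19360 + √(0.19360² + 4 × 2.448e-03)) / 2 = 1.1912e-02 M. [H⁺] = C + x = 0.18 + 1.1912e-02 = 1.9191e-01 M. pH = -log(1.9191e-01) = 0.72.

pH = 0.72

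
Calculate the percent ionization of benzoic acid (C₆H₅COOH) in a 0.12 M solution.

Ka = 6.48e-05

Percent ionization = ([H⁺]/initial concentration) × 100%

Using Ka equilibrium: x² + Ka×x - Ka×C = 0. Solving: [H⁺] = 2.7563e-03. Percent = (2.7563e-03/0.12) × 100

Percent ionization = 2.3%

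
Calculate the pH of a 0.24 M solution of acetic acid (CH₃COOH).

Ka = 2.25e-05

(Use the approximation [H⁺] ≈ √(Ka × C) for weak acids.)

[H⁺] = √(Ka × C) = √(2.25e-05 × 0.24) = 2.3238e-03. pH = -log(2.3238e-03)

pH = 2.63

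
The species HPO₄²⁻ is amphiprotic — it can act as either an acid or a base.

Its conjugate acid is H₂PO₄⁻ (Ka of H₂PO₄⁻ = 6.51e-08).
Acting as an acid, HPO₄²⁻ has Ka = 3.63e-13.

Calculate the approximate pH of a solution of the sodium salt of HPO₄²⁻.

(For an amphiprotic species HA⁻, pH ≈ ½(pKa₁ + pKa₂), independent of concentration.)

pKa₁ = -log(6.51e-08) = 7.19; pKa₂ = -log(3.63e-13) = 12.44. For an amphiprotic species, pH ≈ ½(pKa₁ + pKa₂) = ½(7.19 + 12.44) = 9.81.

pH = 9.81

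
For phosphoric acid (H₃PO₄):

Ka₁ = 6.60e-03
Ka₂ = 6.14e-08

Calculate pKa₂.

pKa₂ = -log(Ka₂) = -log(6.14e-08) = 7.21.

pK_{a2} = 7.21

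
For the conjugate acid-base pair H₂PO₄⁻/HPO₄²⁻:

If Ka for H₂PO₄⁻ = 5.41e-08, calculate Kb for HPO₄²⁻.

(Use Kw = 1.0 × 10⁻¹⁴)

For a conjugate pair Ka × Kb = Kw, so Kb = Kw/Ka = 1.0 × 10⁻¹⁴ / 5.41e-08 = 1.85e-07.

K_b = 1.85e-07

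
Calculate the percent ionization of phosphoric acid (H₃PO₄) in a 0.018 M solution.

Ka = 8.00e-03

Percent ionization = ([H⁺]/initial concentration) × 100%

Using Ka equilibrium: x² + Ka×x - Ka×C = 0. Solving: [H⁺] = 8.6491e-03. Percent = (8.6491e-03/0.018) × 100

Percent ionization = 48.1%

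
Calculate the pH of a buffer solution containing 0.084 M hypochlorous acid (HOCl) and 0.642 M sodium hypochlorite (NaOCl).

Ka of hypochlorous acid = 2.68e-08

pKa = -log(2.68e-08) = 7.57. pH = pKa + log([A⁻]/[HA]) = 7.57 + log(0.642/0.084)

pH = 8.46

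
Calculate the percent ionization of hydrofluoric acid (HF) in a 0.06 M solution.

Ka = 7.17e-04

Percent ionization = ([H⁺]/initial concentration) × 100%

Using Ka equilibrium: x² + Ka×x - Ka×C = 0. Solving: [H⁺] = 6.2103e-03. Percent = (6.2103e-03/0.06) × 100

Percent ionization = 10.4%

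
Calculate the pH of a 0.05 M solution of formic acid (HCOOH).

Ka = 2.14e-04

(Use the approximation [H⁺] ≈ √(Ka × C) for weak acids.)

[H⁺] = √(Ka × C) = √(2.14e-04 × 0.05) = 3.2711e-03. pH = -log(3.2711e-03)

pH = 2.49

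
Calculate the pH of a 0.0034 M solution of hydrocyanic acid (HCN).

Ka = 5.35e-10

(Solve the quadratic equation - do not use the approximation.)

x² + Ka×x - Ka×C = 0. Using quadratic formula: [H⁺] = 1.3484e-06

pH = 5.87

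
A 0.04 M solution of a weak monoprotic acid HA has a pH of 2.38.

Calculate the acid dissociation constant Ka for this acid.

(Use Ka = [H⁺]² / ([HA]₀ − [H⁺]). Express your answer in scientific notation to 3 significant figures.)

[H⁺] = 10^(−pH) = 10^(−2.38) = 4.169e-03 M. For HA ⇌ H⁺ + A⁻, Ka = [H⁺][A⁻]/[HA] = [H⁺]² / ([HA]₀ − [H⁺]) = (4.169e-03)² / (0.04 − 4.169e-03) = 4.85e-04.

K_a = 4.85e-04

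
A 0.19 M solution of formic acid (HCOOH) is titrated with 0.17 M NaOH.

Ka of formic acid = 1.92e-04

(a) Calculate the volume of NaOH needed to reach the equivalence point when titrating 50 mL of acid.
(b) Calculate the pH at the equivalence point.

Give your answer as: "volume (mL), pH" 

moles acid = 0.19 × 50/1000 = 0.0095 mol; V_base = moles/0.17 × 1000 = 55.9 mL. At equivalence only the conjugate base is present: [A⁻] = 0.0095/0.106 = 8.9722e-02 M. Kb = Kw/Ka = 5.21e-11; [OH⁻] = √(Kb × [A⁻]) = 2.1617e-06; pOH = 5.67; pH = 14 - pOH = 8.33.

V = 55.9 mL, pH = 8.33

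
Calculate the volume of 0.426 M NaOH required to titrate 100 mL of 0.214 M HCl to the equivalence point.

At equivalence: moles acid = moles base. moles HCl = 0.214 × 100/1000 = 0.0214 mol. V_base = moles / 0.426 × 1000 = 50.2 mL.

V_{base} = 50.2 mL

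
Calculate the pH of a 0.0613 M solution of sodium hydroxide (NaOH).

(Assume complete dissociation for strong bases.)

[OH⁻] = 0.0613 M for strong base. pOH = -log[OH⁻] = 1.21, pH = 14 - pOH

pH = 12.79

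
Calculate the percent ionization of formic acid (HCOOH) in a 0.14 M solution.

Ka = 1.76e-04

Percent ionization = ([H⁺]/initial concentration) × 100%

Using Ka equilibrium: x² + Ka×x - Ka×C = 0. Solving: [H⁺] = 4.8766e-03. Percent = (4.8766e-03/0.14) × 100

Percent ionization = 3.48%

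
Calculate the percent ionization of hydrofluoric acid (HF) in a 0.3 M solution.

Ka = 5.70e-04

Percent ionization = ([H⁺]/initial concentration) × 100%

Using Ka equilibrium: x² + Ka×x - Ka×C = 0. Solving: [H⁺] = 1.2795e-02. Percent = (1.2795e-02/0.3) × 100

Percent ionization = 4.26%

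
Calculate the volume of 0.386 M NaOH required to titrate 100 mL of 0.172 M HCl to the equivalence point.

At equivalence: moles acid = moles base. moles HCl = 0.172 × 100/1000 = 0.0172 mol. V_base = moles / 0.386 × 1000 = 44.6 mL.

V_{base} = 44.6 mL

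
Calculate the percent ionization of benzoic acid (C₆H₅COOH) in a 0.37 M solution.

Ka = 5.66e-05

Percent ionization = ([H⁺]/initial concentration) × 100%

Using Ka equilibrium: x² + Ka×x - Ka×C = 0. Solving: [H⁺] = 4.5480e-03. Percent = (4.5480e-03/0.37) × 100

Percent ionization = 1.23%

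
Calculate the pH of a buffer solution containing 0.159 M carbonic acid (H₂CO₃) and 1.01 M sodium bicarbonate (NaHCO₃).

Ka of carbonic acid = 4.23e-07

pKa = -log(4.23e-07) = 6.37. pH = pKa + log([A⁻]/[HA]) = 6.37 + log(1.01/0.159)

pH = 7.18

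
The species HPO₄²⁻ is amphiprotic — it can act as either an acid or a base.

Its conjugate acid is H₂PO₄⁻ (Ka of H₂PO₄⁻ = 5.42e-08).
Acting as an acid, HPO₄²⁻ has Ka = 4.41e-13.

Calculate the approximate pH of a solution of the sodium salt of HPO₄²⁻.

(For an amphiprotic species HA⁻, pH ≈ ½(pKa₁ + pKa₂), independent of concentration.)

pKa₁ = -log(5.42e-08) = 7.27; pKa₂ = -log(4.41e-13) = 12.36. For an amphiprotic species, pH ≈ ½(pKa₁ + pKa₂) = ½(7.27 + 12.36) = 9.81.

pH = 9.81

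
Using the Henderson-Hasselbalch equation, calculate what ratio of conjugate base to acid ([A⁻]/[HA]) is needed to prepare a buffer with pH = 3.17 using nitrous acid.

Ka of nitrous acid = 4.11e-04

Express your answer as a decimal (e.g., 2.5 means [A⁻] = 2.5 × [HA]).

pKa = -log(4.11e-04) = 3.3862. pH = pKa + log([A⁻]/[HA]), so log([A⁻]/[HA]) = pH − pKa = 3.17 − 3.3862 = -0.2162. [A⁻]/[HA] = 10^(-0.2162) = 0.608

[A⁻]/[HA] = 0.608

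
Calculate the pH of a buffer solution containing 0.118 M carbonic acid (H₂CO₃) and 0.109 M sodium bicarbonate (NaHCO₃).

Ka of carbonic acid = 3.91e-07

pKa = -log(3.91e-07) = 6.41. pH = pKa + log([A⁻]/[HA]) = 6.41 + log(0.109/0.118)

pH = 6.37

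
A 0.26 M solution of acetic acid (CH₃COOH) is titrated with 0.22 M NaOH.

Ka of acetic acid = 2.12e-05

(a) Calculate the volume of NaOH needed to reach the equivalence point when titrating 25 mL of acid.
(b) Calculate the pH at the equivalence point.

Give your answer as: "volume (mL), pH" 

moles acid = 0.26 × 25/1000 = 0.0065 mol; V_base = moles/0.22 × 1000 = 29.5 mL. At equivalence only the conjugate base is present: [A⁻] = 0.0065/0.055 = 1.1917e-01 M. Kb = Kw/Ka = 4.72e-10; [OH⁻] = √(Kb × [A⁻]) = 7.4974e-06; pOH = 5.13; pH = 14 - pOH = 8.87.

V = 29.5 mL, pH = 8.87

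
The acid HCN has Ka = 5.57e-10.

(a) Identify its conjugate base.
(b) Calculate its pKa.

(a) The conjugate base is formed by removing one H⁺ from HCN, giving CN⁻. (b) pKa = -log(Ka) = -log(5.57e-10) = 9.25.

Conjugate base: CN⁻; pK_a = 9.25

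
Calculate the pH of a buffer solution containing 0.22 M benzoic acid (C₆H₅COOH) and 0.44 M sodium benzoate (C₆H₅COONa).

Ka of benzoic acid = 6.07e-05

pKa = -log(6.07e-05) = 4.22. pH = pKa + log([A⁻]/[HA]) = 4.22 + log(0.44/0.22)

pH = 4.52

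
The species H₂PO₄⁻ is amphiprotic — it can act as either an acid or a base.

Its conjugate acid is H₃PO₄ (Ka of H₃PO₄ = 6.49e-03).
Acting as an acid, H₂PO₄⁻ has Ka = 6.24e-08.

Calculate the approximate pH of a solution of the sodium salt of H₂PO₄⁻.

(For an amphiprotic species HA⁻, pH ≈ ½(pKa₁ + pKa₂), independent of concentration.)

pKa₁ = -log(6.49e-03) = 2.19; pKa₂ = -log(6.24e-08) = 7.20. For an amphiprotic species, pH ≈ ½(pKa₁ + pKa₂) = ½(2.19 + 7.20) = 4.70.

pH = 4.70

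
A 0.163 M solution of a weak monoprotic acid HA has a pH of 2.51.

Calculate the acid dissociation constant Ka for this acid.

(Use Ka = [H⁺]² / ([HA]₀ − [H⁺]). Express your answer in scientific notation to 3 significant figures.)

[H⁺] = 10^(−pH) = 10^(−2.51) = 3.090e-03 M. For HA ⇌ H⁺ + A⁻, Ka = [H⁺][A⁻]/[HA] = [H⁺]² / ([HA]₀ − [H⁺]) = (3.090e-03)² / (0.163 − 3.090e-03) = 5.97e-05.

K_a = 5.97e-05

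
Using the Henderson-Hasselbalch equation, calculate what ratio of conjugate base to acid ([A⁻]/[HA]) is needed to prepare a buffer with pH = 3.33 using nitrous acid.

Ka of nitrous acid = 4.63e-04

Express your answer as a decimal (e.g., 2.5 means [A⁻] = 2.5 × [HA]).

pKa = -log(4.63e-04) = 3.3344. pH = pKa + log([A⁻]/[HA]), so log([A⁻]/[HA]) = pH − pKa = 3.33 − 3.3344 = -0.0044. [A⁻]/[HA] = 10^(-0.0044) = 0.990

[A⁻]/[HA] = 0.990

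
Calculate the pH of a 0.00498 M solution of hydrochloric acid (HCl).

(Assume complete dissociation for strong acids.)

[H⁺] = 0.00498 M for strong acid. pH = -log[H⁺] = -log(0.00498)

pH = 2.30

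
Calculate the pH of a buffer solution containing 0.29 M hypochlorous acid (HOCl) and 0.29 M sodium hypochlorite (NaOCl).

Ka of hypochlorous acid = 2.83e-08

pKa = -log(2.83e-08) = 7.55. pH = pKa + log([A⁻]/[HA]) = 7.55 + log(0.29/0.29)

pH = 7.55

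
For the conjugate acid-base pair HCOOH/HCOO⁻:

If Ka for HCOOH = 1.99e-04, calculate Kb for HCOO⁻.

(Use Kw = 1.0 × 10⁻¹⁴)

For a conjugate pair Ka × Kb = Kw, so Kb = Kw/Ka = 1.0 × 10⁻¹⁴ / 1.99e-04 = 5.03e-11.

K_b = 5.03e-11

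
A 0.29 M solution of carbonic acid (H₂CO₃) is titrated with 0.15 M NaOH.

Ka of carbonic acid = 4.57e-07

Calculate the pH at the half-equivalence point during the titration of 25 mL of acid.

At half-equivalence [HA] = [A⁻], so Henderson-Hasselbalch gives pH = pKa = -log(4.57e-07) = 6.34.

pH = pKa = 6.34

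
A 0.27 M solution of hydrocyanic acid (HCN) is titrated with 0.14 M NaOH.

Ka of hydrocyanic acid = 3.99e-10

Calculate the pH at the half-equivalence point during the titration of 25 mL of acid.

At half-equivalence [HA] = [A⁻], so Henderson-Hasselbalch gives pH = pKa = -log(3.99e-10) = 9.40.

pH = pKa = 9.40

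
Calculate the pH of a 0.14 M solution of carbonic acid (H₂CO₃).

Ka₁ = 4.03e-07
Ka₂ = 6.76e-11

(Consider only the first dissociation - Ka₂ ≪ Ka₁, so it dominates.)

First dissociation dominates. From Ka₁ = [H⁺][HA⁻]/[H₂A], x² + Ka₁·x − Ka₁·C = 0 with C = 0.14 M and Ka₁ = 4.03e-07. Solving: [H⁺] = (−Ka₁ + √(Ka₁² + 4·Ka₁·C)) / 2 = 2.3733e-04 M. pH = -log(2.3733e-04) = 3.62.

pH = 3.62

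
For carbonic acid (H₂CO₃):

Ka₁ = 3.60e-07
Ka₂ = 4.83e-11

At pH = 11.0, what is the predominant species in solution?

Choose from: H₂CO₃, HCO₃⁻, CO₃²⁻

pKa₁ = 6.44, pKa₂ = 10.32. For a polyprotic acid the predominant species crosses at each pKa: below pKa_n the protonated form dominates, above it the deprotonated form does. At pH = 11.0, the predominant species is CO₃²⁻.

CO₃²⁻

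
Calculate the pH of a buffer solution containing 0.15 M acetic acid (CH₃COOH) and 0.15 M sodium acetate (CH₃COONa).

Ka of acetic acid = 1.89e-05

pKa = -log(1.89e-05) = 4.72. pH = pKa + log([A⁻]/[HA]) = 4.72 + log(0.15/0.15)

pH = 4.72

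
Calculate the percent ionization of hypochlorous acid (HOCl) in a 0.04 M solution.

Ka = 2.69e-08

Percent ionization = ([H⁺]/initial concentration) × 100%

Using Ka equilibrium: x² + Ka×x - Ka×C = 0. Solving: [H⁺] = 3.2789e-05. Percent = (3.2789e-05/0.04) × 100

Percent ionization = 0.082%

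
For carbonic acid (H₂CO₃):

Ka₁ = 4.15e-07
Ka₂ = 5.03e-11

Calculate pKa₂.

pKa₂ = -log(Ka₂) = -log(5.03e-11) = 10.30.

pK_{a2} = 10.30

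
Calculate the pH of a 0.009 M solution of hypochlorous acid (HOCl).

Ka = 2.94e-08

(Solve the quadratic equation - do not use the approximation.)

x² + Ka×x - Ka×C = 0. Using quadratic formula: [H⁺] = 1.6252e-05

pH = 4.79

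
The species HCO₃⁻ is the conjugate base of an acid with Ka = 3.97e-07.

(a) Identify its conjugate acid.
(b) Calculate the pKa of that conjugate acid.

(a) The conjugate acid is formed by adding one H⁺ to HCO₃⁻, giving H₂CO₃. (b) pKa = -log(Ka) = -log(3.97e-07) = 6.40.

Conjugate acid: H₂CO₃; pK_a = 6.40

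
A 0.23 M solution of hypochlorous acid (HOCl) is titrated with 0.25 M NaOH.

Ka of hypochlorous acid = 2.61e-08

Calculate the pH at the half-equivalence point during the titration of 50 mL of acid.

At half-equivalence [HA] = [A⁻], so Henderson-Hasselbalch gives pH = pKa = -log(2.61e-08) = 7.58.

pH = pKa = 7.58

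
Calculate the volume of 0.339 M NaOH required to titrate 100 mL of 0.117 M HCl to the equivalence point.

At equivalence: moles acid = moles base. moles HCl = 0.117 × 100/1000 = 0.0117 mol. V_base = moles / 0.339 × 1000 = 34.5 mL.

V_{base} = 34.5 mL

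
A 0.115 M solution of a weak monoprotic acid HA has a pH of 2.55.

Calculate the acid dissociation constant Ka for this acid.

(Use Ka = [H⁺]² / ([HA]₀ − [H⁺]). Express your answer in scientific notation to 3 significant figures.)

[H⁺] = 10^(−pH) = 10^(−2.55) = 2.818e-03 M. For HA ⇌ H⁺ + A⁻, Ka = [H⁺][A⁻]/[HA] = [H⁺]² / ([HA]₀ − [H⁺]) = (2.818e-03)² / (0.115 − 2.818e-03) = 7.08e-05.

K_a = 7.08e-05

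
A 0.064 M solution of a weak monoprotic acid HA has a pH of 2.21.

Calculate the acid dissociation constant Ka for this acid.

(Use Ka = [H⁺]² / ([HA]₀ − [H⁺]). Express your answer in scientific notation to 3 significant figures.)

[H⁺] = 10^(−pH) = 10^(−2.21) = 6.166e-03 M. For HA ⇌ H⁺ + A⁻, Ka = [H⁺][A⁻]/[HA] = [H⁺]² / ([HA]₀ − [H⁺]) = (6.166e-03)² / (0.064 − 6.166e-03) = 6.57e-04.

K_a = 6.57e-04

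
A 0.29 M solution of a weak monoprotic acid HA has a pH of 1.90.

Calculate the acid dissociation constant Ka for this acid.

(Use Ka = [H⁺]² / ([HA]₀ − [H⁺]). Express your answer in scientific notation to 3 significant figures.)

[H⁺] = 10^(−pH) = 10^(−1.90) = 1.259e-02 M. For HA ⇌ H⁺ + A⁻, Ka = [H⁺][A⁻]/[HA] = [H⁺]² / ([HA]₀ − [H⁺]) = (1.259e-02)² / (0.29 − 1.259e-02) = 5.71e-04.

K_a = 5.71e-04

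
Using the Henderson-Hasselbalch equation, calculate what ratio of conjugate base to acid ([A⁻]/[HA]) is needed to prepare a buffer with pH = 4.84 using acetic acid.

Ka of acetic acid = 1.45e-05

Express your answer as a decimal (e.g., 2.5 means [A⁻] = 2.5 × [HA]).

pKa = -log(1.45e-05) = 4.8386. pH = pKa + log([A⁻]/[HA]), so log([A⁻]/[HA]) = pH − pKa = 4.84 − 4.8386 = 0.0014. [A⁻]/[HA] = 10^(0.0014) = 1.00

[A⁻]/[HA] = 1.00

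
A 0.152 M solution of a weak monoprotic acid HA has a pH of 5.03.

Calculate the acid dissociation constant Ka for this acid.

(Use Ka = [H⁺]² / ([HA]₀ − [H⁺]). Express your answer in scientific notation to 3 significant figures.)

[H⁺] = 10^(−pH) = 10^(−5.03) = 9.333e-06 M. For HA ⇌ H⁺ + A⁻, Ka = [H⁺][A⁻]/[HA] = [H⁺]² / ([HA]₀ − [H⁺]) = (9.333e-06)² / (0.152 − 9.333e-06) = 5.73e-10.

K_a = 5.73e-10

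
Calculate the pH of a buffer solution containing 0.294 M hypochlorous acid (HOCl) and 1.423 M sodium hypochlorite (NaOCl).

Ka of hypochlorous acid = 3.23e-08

pKa = -log(3.23e-08) = 7.49. pH = pKa + log([A⁻]/[HA]) = 7.49 + log(1.423/0.294)

pH = 8.18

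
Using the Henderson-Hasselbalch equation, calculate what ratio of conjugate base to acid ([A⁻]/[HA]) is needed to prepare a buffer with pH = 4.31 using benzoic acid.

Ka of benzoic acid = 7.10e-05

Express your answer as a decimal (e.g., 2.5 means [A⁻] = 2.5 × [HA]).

pKa = -log(7.10e-05) = 4.1487. pH = pKa + log([A⁻]/[HA]), so log([A⁻]/[HA]) = pH − pKa = 4.31 − 4.1487 = 0.1613. [A⁻]/[HA] = 10^(0.1613) = 1.45

[A⁻]/[HA] = 1.45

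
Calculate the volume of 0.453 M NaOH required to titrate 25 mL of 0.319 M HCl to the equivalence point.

At equivalence: moles acid = moles base. moles HCl = 0.319 × 25/1000 = 0.007975 mol. V_base = moles / 0.453 × 1000 = 17.6 mL.

V_{base} = 17.6 mL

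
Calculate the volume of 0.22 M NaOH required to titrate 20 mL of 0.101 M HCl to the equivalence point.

At equivalence: moles acid = moles base. moles HCl = 0.101 × 20/1000 = 0.00202 mol. V_base = moles / 0.22 × 1000 = 9.2 mL.

V_{base} = 9.2 mL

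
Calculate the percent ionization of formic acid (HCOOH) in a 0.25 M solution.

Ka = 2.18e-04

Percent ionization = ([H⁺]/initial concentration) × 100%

Using Ka equilibrium: x² + Ka×x - Ka×C = 0. Solving: [H⁺] = 7.2742e-03. Percent = (7.2742e-03/0.25) × 100

Percent ionization = 2.91%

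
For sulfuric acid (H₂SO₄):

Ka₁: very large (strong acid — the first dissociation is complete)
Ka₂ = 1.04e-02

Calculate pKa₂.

pKa₂ = -log(Ka₂) = -log(1.04e-02) = 1.98.

pK_{a2} = 1.98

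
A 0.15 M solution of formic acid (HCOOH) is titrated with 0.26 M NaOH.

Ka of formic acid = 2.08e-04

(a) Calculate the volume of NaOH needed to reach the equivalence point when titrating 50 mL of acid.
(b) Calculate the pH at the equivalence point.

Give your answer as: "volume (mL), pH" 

moles acid = 0.15 × 50/1000 = 0.0075 mol; V_base = moles/0.26 × 1000 = 28.8 mL. At equivalence only the conjugate base is present: [A⁻] = 0.0075/0.079 = 9.5122e-02 M. Kb = Kw/Ka = 4.81e-11; [OH⁻] = √(Kb × [A⁻]) = 2.1385e-06; pOH = 5.67; pH = 14 - pOH = 8.33.

V = 28.8 mL, pH = 8.33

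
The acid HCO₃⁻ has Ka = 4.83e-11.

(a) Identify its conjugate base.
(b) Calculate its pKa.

(a) The conjugate base is formed by removing one H⁺ from HCO₃⁻, giving CO₃²⁻. (b) pKa = -log(Ka) = -log(4.83e-11) = 10.32.

Conjugate base: CO₃²⁻; pK_a = 10.32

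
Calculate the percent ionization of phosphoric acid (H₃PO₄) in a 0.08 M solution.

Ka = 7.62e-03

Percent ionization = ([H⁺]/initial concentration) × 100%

Using Ka equilibrium: x² + Ka×x - Ka×C = 0. Solving: [H⁺] = 2.1172e-02. Percent = (2.1172e-02/0.08) × 100

Percent ionization = 26.5%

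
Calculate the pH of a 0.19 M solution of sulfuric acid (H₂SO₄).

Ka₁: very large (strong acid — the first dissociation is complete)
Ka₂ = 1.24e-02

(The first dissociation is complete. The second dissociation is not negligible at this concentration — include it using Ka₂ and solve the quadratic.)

First dissociation is complete: [H⁺]₀ = [HSO₄⁻]₀ = C = 0.19 M. Second dissociation HSO₄⁻ ⇌ H⁺ + SO₄²⁻: let x = [SO₄²⁻]. Ka₂ = (C + x)·x / (C − x) = 1.24e-02 → x² + (C + Ka₂)·x − Ka₂·C = 0 → x² + 0.20240·x − 2.356e-03 = 0. x = (−0.20240 + √(0.20240² + 4 × 2.356e-03)) / 2 = 1.1038e-02 M. [H⁺] = C + x = 0.19 + 1.1038e-02 = 2.0104e-01 M. pH = -log(2.0104e-01) = 0.70.

pH = 0.70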